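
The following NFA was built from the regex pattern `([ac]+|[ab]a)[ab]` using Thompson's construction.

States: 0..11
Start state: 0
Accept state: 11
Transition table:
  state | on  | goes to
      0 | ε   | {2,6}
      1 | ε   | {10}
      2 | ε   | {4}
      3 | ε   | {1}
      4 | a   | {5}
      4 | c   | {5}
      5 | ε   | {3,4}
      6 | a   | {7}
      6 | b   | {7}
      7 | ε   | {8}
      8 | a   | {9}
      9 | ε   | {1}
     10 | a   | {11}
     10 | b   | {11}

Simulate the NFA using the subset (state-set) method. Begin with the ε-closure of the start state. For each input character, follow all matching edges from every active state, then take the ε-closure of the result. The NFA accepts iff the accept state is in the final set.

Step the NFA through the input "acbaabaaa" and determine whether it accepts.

Answer: REJECT

Steps:
S₀ = ε-closure({0}) = {0,2,4,6}
'a' @ 1: {1,3,4,5,7,8,10}
'c' @ 2: {1,3,4,5,10}
'b' @ 3: {11}  (accept∈set)
'a' @ 4: {}  — state set empty
rest 'abaaa' ignored (set empty)
end set {} — state 11 not in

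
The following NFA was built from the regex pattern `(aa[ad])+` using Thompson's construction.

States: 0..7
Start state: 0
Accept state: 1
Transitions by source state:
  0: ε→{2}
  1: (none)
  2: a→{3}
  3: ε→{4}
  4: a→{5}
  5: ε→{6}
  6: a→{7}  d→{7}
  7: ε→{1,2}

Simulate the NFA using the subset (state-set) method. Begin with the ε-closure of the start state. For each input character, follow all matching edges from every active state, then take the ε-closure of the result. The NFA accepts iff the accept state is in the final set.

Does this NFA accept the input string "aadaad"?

Answer: ACCEPT

Derivation:
S₀ = ε-closure({0}) = {0,2}
'a' @ 1: {3,4}
'a' @ 2: {5,6}
'd' @ 3: {1,2,7}  ✓accept
'a' @ 4: {3,4}
'a' @ 5: {5,6}
'd' @ 6: {1,2,7}  ✓accept
end set {1,2,7} — state 1 in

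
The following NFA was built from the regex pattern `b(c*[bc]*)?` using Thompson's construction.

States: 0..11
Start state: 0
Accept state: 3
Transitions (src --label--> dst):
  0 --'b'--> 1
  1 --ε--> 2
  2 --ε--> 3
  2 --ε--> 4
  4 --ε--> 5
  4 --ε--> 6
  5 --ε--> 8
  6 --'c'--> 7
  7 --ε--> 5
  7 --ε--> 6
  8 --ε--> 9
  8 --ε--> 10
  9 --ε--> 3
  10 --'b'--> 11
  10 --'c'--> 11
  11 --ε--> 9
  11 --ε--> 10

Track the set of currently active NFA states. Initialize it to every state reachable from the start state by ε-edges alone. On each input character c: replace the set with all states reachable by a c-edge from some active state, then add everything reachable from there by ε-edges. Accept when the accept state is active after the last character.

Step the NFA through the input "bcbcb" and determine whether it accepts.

S₀ = ε-closure({0}) = {0}
'b' @ 1: {1,2,3,4,5,6,8,9,10}  (accept∈set)
'c' @ 2: {3,5,6,7,8,9,10,11}  (accept∈set)
'b' @ 3: {3,9,10,11}  (accept∈set)
'c' @ 4: {3,9,10,11}  (accept∈set)
'b' @ 5: {3,9,10,11}  (accept∈set)
end set {3,9,10,11} — state 3 in

Answer: ACCEPT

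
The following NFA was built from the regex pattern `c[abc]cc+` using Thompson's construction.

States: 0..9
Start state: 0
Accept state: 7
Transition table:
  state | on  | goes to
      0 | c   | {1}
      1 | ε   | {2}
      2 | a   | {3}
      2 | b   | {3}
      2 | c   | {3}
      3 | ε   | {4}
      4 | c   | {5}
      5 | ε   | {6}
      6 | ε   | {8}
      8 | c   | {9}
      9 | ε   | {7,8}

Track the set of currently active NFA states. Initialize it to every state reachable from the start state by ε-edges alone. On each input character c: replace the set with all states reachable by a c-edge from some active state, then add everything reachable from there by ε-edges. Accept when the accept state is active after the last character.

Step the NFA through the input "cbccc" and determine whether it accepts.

Answer: ACCEPT

Derivation:
S₀ = ε-closure({0}) = {0}
'c' @ 1: {1,2}
'b' @ 2: {3,4}
'c' @ 3: {5,6,8}
'c' @ 4: {7,8,9}  (accept∈set)
'c' @ 5: {7,8,9}  (accept∈set)
end set {7,8,9} — state 7 in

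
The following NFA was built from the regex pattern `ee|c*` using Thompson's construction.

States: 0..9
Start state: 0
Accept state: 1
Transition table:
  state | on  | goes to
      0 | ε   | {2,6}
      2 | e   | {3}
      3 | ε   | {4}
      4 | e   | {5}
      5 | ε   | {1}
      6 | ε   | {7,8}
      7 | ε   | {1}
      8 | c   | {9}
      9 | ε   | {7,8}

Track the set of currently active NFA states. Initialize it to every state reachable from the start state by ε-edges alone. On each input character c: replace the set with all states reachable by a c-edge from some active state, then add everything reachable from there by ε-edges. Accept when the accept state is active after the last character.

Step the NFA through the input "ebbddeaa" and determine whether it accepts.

Answer: REJECT

Derivation:
S₀ = ε-closure({0}) = {0,1,2,6,7,8}
'e' @ 1: {3,4}
'b' @ 2: {}  — state set empty
rest 'bddeaa' ignored (set empty)
end set {} — state 1 not in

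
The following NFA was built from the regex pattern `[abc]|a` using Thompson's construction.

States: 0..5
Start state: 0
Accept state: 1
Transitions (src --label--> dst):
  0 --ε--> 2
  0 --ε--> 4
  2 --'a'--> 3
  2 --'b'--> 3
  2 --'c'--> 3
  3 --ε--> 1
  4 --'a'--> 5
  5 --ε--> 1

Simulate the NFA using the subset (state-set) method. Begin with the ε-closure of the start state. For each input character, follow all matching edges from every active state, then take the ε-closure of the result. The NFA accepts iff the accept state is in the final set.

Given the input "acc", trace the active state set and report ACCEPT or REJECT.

S₀ = ε-closure({0}) = {0,2,4}
'a' @ 1: {1,3,5}  ✓accept
'c' @ 2: {}  — dead — no transitions
rest 'c' ignored (set empty)
end set {} — state 1 not in

Answer: REJECT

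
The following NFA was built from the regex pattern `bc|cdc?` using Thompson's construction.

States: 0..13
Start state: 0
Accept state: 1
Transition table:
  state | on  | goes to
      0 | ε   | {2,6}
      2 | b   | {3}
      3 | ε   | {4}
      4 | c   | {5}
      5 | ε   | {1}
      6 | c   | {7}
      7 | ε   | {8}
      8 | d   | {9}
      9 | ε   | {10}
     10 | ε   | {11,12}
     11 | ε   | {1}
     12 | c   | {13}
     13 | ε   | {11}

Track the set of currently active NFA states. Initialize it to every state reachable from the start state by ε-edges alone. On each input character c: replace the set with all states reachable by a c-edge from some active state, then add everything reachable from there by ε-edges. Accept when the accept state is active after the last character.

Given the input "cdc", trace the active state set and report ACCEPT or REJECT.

Answer: ACCEPT

Trace:
S₀ = ε-closure({0}) = {0,2,6}
'c' @ 1: {7,8}
'd' @ 2: {1,9,10,11,12}  (accept∈set)
'c' @ 3: {1,11,13}  (accept∈set)
after full input: {1,11,13}  (accept=1 in)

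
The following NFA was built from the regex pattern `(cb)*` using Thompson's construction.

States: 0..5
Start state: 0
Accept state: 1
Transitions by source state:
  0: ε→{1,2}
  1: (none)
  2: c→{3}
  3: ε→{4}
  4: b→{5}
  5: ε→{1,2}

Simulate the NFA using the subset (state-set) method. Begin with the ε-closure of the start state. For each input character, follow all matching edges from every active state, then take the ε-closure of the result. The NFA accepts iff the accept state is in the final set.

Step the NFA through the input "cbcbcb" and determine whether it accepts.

start: ε-closure({0}) = {0,1,2}
'c' @ 1: {3,4}
'b' @ 2: {1,2,5}  [accepting]
'c' @ 3: {3,4}
'b' @ 4: {1,2,5}  [accepting]
'c' @ 5: {3,4}
'b' @ 6: {1,2,5}  [accepting]
end set {1,2,5} — state 1 in

Answer: ACCEPT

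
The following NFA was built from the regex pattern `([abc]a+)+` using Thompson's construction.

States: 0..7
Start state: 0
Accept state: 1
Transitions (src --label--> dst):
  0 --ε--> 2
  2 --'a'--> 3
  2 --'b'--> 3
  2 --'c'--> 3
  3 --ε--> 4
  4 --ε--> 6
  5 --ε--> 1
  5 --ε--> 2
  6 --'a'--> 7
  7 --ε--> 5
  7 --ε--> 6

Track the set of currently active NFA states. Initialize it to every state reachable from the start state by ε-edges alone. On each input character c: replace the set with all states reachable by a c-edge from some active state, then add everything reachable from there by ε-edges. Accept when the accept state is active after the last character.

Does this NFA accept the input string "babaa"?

initial (ε-close {0}): {0,2}
'b' @ 1: {3,4,6}
'a' @ 2: {1,2,5,6,7}  [accepting]
'b' @ 3: {3,4,6}
'a' @ 4: {1,2,5,6,7}  [accepting]
'a' @ 5: {1,2,3,4,5,6,7}  [accepting]
after full input: {1,2,3,4,5,6,7}  (accept=1 in)

Answer: ACCEPT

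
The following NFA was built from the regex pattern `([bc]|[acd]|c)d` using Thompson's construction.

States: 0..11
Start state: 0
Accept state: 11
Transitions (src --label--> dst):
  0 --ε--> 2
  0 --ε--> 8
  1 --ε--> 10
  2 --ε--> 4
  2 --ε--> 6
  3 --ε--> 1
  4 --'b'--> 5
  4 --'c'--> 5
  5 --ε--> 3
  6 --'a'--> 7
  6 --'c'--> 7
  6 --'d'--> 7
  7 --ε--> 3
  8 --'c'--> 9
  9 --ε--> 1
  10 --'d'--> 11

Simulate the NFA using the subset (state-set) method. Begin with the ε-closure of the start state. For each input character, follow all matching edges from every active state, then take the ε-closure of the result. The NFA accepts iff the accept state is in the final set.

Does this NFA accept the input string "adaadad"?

initial (ε-close {0}): {0,2,4,6,8}
'a' @ 1: {1,3,7,10}
'd' @ 2: {11}  [accepting]
'a' @ 3: {}  — no active states
rest 'adad' ignored (set empty)
final: {}; accept 11 not in set

Answer: REJECT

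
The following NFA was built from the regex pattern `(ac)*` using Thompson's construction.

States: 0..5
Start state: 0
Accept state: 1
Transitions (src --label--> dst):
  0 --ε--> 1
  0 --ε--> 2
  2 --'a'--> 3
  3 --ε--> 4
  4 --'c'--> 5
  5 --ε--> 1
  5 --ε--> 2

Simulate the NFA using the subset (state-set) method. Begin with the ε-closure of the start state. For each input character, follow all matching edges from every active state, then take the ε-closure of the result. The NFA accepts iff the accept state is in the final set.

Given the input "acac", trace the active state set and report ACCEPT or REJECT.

Answer: ACCEPT

Steps:
start: ε-closure({0}) = {0,1,2}
'a' @ 1: {3,4}
'c' @ 2: {1,2,5}  [accepting]
'a' @ 3: {3,4}
'c' @ 4: {1,2,5}  [accepting]
final: {1,2,5}; accept 1 in set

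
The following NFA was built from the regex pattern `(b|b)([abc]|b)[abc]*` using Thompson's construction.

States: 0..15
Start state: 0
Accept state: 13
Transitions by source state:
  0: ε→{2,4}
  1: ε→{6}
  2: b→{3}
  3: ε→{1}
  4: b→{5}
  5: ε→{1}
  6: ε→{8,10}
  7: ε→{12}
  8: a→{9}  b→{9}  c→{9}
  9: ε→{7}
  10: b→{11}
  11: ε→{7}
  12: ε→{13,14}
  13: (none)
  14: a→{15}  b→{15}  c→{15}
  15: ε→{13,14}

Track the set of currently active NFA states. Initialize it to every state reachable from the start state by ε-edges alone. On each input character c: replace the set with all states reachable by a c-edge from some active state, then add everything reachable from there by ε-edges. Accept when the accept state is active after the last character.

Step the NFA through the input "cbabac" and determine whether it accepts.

Answer: REJECT

Derivation:
start: ε-closure({0}) = {0,2,4}
'c' @ 1: {}  — dead — no transitions
rest 'babac' ignored (set empty)
end set {} — state 13 not in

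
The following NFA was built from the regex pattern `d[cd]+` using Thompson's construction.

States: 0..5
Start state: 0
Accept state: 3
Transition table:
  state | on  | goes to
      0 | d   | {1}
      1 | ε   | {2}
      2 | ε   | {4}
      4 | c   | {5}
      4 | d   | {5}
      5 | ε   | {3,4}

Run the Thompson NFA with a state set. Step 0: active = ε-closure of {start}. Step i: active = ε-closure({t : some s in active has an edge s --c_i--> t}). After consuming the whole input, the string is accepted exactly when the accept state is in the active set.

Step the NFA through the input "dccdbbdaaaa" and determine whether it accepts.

S₀ = ε-closure({0}) = {0}
'd' @ 1: {1,2,4}
'c' @ 2: {3,4,5}  ✓accept
'c' @ 3: {3,4,5}  ✓accept
'd' @ 4: {3,4,5}  ✓accept
'b' @ 5: {}  — no active states
rest 'bdaaaa' ignored (set empty)
end set {} — state 3 not in

Answer: REJECT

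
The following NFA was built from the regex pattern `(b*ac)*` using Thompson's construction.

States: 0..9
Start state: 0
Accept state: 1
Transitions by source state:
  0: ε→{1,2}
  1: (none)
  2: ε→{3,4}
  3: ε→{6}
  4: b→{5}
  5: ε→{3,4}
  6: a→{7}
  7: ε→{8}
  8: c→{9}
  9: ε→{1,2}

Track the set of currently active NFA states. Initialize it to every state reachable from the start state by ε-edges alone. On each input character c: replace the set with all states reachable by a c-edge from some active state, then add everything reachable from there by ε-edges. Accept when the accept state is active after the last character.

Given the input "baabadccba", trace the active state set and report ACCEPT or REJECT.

initial (ε-close {0}): {0,1,2,3,4,6}
'b' @ 1: {3,4,5,6}
'a' @ 2: {7,8}
'a' @ 3: {}  — state set empty
rest 'badccba' ignored (set empty)
final: {}; accept 1 not in set

Answer: REJECT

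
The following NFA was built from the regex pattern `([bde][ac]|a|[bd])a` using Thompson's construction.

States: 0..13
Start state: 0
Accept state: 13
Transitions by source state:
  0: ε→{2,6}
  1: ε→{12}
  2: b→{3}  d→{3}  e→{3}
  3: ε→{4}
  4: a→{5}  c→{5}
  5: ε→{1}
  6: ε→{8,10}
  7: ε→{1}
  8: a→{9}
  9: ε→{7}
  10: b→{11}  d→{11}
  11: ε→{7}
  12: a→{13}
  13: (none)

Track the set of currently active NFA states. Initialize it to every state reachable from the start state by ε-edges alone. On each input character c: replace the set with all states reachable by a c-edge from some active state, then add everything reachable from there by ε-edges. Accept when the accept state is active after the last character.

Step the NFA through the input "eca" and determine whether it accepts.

Answer: ACCEPT

Trace:
start: ε-closure({0}) = {0,2,6,8,10}
'e' @ 1: {3,4}
'c' @ 2: {1,5,12}
'a' @ 3: {13}  (accept∈set)
end set {13} — state 13 in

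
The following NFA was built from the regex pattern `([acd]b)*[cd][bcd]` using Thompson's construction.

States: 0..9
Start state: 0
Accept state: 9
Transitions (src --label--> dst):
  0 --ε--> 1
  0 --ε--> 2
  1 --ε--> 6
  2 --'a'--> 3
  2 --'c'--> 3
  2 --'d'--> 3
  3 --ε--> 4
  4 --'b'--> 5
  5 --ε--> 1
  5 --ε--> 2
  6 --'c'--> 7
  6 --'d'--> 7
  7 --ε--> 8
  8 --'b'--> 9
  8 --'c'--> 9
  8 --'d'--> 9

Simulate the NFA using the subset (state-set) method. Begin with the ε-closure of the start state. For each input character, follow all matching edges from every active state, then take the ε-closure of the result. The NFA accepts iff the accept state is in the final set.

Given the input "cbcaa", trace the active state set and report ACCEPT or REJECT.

Answer: REJECT

Derivation:
start: ε-closure({0}) = {0,1,2,6}
'c' @ 1: {3,4,7,8}
'b' @ 2: {1,2,5,6,9}  ✓accept
'c' @ 3: {3,4,7,8}
'a' @ 4: {}  — dead — no transitions
rest 'a' ignored (set empty)
final: {}; accept 9 not in set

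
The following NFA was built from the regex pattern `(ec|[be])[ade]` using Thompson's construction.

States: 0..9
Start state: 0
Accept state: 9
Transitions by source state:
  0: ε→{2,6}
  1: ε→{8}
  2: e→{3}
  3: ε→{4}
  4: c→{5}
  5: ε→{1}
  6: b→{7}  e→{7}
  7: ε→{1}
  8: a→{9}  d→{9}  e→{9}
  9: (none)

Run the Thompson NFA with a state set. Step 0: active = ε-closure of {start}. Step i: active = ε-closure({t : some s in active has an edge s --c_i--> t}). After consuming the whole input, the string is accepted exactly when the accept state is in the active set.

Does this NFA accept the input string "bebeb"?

Answer: REJECT

Trace:
initial (ε-close {0}): {0,2,6}
'b' @ 1: {1,7,8}
'e' @ 2: {9}  ✓accept
'b' @ 3: {}  — state set empty
rest 'eb' ignored (set empty)
end set {} — state 9 not in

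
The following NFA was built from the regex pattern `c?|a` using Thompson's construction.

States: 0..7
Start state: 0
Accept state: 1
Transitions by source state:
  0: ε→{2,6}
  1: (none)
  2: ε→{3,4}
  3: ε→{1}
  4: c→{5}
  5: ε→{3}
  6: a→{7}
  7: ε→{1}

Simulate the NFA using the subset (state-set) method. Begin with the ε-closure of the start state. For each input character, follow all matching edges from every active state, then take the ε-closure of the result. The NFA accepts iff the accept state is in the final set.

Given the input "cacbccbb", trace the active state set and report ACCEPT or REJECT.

initial (ε-close {0}): {0,1,2,3,4,6}
'c' @ 1: {1,3,5}  (accept∈set)
'a' @ 2: {}  — no active states
rest 'cbccbb' ignored (set empty)
after full input: {}  (accept=1 not in)

Answer: REJECT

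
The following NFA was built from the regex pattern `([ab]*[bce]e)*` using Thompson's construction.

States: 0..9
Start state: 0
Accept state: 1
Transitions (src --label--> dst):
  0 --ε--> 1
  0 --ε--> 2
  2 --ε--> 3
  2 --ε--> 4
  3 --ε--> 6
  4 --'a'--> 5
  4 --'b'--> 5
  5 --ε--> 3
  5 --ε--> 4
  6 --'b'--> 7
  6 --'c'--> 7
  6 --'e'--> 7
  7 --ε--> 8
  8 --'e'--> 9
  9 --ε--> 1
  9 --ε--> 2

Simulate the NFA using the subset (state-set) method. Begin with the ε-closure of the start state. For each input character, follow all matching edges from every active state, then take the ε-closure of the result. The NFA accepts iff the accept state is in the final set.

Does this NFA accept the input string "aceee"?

Answer: ACCEPT

Trace:
start: ε-closure({0}) = {0,1,2,3,4,6}
'a' @ 1: {3,4,5,6}
'c' @ 2: {7,8}
'e' @ 3: {1,2,3,4,6,9}  (accept∈set)
'e' @ 4: {7,8}
'e' @ 5: {1,2,3,4,6,9}  (accept∈set)
after full input: {1,2,3,4,6,9}  (accept=1 in)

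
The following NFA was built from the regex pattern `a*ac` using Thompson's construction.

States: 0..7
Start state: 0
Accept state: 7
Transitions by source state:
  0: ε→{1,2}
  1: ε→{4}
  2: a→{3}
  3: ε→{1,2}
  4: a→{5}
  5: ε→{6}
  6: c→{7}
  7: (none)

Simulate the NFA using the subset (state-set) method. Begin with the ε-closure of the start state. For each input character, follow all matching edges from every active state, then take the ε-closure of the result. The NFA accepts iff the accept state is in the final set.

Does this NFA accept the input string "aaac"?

Answer: ACCEPT

Trace:
start: ε-closure({0}) = {0,1,2,4}
'a' @ 1: {1,2,3,4,5,6}
'a' @ 2: {1,2,3,4,5,6}
'a' @ 3: {1,2,3,4,5,6}
'c' @ 4: {7}  (accept∈set)
final: {7}; accept 7 in set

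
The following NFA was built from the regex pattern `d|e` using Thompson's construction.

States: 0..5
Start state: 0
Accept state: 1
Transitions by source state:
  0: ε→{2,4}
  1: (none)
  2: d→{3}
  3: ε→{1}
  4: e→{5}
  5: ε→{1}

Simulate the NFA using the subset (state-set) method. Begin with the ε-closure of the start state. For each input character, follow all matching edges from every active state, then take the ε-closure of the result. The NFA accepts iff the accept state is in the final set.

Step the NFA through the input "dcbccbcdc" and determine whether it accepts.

start: ε-closure({0}) = {0,2,4}
'd' @ 1: {1,3}  [accepting]
'c' @ 2: {}  — state set empty
rest 'bccbcdc' ignored (set empty)
final: {}; accept 1 not in set

Answer: REJECT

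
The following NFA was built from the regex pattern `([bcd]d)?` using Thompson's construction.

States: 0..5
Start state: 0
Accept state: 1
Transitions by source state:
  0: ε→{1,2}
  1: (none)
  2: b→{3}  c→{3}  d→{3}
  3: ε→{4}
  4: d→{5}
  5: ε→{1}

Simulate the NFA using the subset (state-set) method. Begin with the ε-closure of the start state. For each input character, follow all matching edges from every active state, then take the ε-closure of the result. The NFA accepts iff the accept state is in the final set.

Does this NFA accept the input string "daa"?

initial (ε-close {0}): {0,1,2}
'd' @ 1: {3,4}
'a' @ 2: {}  — no active states
rest 'a' ignored (set empty)
end set {} — state 1 not in

Answer: REJECT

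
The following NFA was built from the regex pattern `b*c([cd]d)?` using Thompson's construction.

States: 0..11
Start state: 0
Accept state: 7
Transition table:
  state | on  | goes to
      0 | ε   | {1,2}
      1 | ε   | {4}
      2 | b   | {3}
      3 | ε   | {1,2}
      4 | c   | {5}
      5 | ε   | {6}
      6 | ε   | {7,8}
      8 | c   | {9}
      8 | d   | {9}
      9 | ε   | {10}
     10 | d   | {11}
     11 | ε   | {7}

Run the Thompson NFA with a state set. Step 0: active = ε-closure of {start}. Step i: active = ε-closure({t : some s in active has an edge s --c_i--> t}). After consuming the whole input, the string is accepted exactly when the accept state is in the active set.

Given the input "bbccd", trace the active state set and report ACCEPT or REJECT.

Answer: ACCEPT

Derivation:
start: ε-closure({0}) = {0,1,2,4}
'b' @ 1: {1,2,3,4}
'b' @ 2: {1,2,3,4}
'c' @ 3: {5,6,7,8}  ✓accept
'c' @ 4: {9,10}
'd' @ 5: {7,11}  ✓accept
after full input: {7,11}  (accept=7 in)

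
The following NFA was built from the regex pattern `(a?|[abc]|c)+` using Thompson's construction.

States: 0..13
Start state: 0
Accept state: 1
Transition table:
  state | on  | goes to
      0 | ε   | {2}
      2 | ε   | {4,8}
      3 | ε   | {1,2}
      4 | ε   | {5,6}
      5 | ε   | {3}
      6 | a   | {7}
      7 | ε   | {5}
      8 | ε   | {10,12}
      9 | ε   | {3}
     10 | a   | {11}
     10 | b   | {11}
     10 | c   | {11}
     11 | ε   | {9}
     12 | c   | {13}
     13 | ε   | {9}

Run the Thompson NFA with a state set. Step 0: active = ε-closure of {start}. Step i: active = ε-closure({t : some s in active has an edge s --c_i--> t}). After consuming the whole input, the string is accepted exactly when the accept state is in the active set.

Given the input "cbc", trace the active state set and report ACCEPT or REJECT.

S₀ = ε-closure({0}) = {0,1,2,3,4,5,6,8,10,12}
'c' @ 1: {1,2,3,4,5,6,8,9,10,11,12,13}  (accept∈set)
'b' @ 2: {1,2,3,4,5,6,8,9,10,11,12}  (accept∈set)
'c' @ 3: {1,2,3,4,5,6,8,9,10,11,12,13}  (accept∈set)
after full input: {1,2,3,4,5,6,8,9,10,11,12,13}  (accept=1 in)

Answer: ACCEPT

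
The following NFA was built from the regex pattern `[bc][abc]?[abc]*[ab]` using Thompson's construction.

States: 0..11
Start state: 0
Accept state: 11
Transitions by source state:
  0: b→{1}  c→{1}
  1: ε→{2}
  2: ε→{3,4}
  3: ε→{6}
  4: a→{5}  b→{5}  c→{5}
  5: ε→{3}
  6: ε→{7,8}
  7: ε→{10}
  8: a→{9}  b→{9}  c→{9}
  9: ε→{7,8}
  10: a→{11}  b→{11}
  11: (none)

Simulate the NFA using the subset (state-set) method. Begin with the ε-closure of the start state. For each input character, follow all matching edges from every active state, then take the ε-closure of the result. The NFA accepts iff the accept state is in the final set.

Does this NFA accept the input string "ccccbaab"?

start: ε-closure({0}) = {0}
'c' @ 1: {1,2,3,4,6,7,8,10}
'c' @ 2: {3,5,6,7,8,9,10}
'c' @ 3: {7,8,9,10}
'c' @ 4: {7,8,9,10}
'b' @ 5: {7,8,9,10,11}  (accept∈set)
'a' @ 6: {7,8,9,10,11}  (accept∈set)
'a' @ 7: {7,8,9,10,11}  (accept∈set)
'b' @ 8: {7,8,9,10,11}  (accept∈set)
end set {7,8,9,10,11} — state 11 in

Answer: ACCEPT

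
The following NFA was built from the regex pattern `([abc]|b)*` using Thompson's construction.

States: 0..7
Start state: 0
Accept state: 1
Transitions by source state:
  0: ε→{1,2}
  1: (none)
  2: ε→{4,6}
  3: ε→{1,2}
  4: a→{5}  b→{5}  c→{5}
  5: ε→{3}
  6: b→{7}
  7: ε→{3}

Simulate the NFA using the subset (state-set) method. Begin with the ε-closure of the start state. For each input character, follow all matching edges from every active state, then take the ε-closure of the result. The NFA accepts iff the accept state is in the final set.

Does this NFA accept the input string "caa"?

initial (ε-close {0}): {0,1,2,4,6}
'c' @ 1: {1,2,3,4,5,6}  (accept∈set)
'a' @ 2: {1,2,3,4,5,6}  (accept∈set)
'a' @ 3: {1,2,3,4,5,6}  (accept∈set)
after full input: {1,2,3,4,5,6}  (accept=1 in)

Answer: ACCEPT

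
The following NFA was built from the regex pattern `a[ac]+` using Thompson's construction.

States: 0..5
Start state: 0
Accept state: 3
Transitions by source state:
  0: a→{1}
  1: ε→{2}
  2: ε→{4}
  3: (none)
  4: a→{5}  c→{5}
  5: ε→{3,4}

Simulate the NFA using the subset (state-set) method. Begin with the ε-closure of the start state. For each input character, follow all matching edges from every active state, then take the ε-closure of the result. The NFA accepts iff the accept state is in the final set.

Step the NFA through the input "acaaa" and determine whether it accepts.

start: ε-closure({0}) = {0}
'a' @ 1: {1,2,4}
'c' @ 2: {3,4,5}  (accept∈set)
'a' @ 3: {3,4,5}  (accept∈set)
'a' @ 4: {3,4,5}  (accept∈set)
'a' @ 5: {3,4,5}  (accept∈set)
final: {3,4,5}; accept 3 in set

Answer: ACCEPT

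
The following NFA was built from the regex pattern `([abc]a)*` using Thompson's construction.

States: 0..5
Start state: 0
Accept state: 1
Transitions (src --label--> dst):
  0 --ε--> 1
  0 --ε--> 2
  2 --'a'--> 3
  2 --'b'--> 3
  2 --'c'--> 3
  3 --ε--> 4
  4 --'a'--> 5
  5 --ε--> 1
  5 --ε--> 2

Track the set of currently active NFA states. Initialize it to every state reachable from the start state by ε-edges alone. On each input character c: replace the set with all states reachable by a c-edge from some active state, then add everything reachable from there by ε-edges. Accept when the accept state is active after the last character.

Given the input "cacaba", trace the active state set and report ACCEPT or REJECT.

initial (ε-close {0}): {0,1,2}
'c' @ 1: {3,4}
'a' @ 2: {1,2,5}  [accepting]
'c' @ 3: {3,4}
'a' @ 4: {1,2,5}  [accepting]
'b' @ 5: {3,4}
'a' @ 6: {1,2,5}  [accepting]
final: {1,2,5}; accept 1 in set

Answer: ACCEPT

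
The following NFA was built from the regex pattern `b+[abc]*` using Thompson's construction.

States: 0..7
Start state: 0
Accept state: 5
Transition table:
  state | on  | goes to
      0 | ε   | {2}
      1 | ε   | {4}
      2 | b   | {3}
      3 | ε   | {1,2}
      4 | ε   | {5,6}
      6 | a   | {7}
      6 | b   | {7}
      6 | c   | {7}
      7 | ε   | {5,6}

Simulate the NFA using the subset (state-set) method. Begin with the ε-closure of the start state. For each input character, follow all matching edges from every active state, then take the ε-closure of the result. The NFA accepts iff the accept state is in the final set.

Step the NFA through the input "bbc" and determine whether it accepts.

Answer: ACCEPT

Derivation:
start: ε-closure({0}) = {0,2}
'b' @ 1: {1,2,3,4,5,6}  ✓accept
'b' @ 2: {1,2,3,4,5,6,7}  ✓accept
'c' @ 3: {5,6,7}  ✓accept
after full input: {5,6,7}  (accept=5 in)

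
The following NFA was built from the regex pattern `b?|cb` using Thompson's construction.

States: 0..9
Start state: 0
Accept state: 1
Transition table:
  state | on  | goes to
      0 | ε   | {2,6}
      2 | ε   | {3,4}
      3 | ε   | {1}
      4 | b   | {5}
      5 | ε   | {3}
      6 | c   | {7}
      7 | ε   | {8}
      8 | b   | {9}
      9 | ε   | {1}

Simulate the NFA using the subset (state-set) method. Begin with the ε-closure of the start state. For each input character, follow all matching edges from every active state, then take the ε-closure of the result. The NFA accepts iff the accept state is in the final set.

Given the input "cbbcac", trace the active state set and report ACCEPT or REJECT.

Answer: REJECT

Derivation:
S₀ = ε-closure({0}) = {0,1,2,3,4,6}
'c' @ 1: {7,8}
'b' @ 2: {1,9}  ✓accept
'b' @ 3: {}  — no active states
rest 'cac' ignored (set empty)
final: {}; accept 1 not in set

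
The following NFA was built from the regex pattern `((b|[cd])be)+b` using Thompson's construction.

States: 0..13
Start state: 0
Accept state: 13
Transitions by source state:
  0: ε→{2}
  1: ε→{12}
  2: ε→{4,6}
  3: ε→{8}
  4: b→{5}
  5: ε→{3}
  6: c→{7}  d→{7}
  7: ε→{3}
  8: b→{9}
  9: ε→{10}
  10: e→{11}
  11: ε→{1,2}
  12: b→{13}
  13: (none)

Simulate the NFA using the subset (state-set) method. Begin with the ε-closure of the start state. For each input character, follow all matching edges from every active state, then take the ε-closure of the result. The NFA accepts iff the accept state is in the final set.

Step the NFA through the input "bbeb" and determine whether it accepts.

S₀ = ε-closure({0}) = {0,2,4,6}
'b' @ 1: {3,5,8}
'b' @ 2: {9,10}
'e' @ 3: {1,2,4,6,11,12}
'b' @ 4: {3,5,8,13}  ✓accept
final: {3,5,8,13}; accept 13 in set

Answer: ACCEPT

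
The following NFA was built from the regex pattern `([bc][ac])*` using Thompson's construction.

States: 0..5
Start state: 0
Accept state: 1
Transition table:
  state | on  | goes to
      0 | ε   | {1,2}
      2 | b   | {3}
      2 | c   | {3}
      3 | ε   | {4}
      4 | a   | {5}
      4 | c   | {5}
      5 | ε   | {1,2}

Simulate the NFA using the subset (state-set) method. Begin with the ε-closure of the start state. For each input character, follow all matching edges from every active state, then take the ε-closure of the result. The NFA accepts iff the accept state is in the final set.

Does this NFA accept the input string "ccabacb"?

Answer: REJECT

Derivation:
initial (ε-close {0}): {0,1,2}
'c' @ 1: {3,4}
'c' @ 2: {1,2,5}  [accepting]
'a' @ 3: {}  — state set empty
rest 'bacb' ignored (set empty)
after full input: {}  (accept=1 not in)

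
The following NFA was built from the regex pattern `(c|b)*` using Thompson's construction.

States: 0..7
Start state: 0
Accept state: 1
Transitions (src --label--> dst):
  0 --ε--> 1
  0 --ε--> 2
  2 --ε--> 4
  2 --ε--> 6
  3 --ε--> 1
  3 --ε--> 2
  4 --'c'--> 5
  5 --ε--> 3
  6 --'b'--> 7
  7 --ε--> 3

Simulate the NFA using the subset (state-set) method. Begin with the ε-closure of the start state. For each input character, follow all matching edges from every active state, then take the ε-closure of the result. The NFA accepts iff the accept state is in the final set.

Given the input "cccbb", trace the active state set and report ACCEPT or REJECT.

S₀ = ε-closure({0}) = {0,1,2,4,6}
'c' @ 1: {1,2,3,4,5,6}  (accept∈set)
'c' @ 2: {1,2,3,4,5,6}  (accept∈set)
'c' @ 3: {1,2,3,4,5,6}  (accept∈set)
'b' @ 4: {1,2,3,4,6,7}  (accept∈set)
'b' @ 5: {1,2,3,4,6,7}  (accept∈set)
final: {1,2,3,4,6,7}; accept 1 in set

Answer: ACCEPT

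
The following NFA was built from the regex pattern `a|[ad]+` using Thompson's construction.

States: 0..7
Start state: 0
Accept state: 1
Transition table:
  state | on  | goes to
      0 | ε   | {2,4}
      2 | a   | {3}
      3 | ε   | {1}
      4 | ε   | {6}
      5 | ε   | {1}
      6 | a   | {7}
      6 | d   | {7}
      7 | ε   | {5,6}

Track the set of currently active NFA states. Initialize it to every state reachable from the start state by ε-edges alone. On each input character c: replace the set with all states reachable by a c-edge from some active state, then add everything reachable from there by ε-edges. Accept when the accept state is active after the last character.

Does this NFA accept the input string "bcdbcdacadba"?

start: ε-closure({0}) = {0,2,4,6}
'b' @ 1: {}  — state set empty
rest 'cdbcdacadba' ignored (set empty)
after full input: {}  (accept=1 not in)

Answer: REJECT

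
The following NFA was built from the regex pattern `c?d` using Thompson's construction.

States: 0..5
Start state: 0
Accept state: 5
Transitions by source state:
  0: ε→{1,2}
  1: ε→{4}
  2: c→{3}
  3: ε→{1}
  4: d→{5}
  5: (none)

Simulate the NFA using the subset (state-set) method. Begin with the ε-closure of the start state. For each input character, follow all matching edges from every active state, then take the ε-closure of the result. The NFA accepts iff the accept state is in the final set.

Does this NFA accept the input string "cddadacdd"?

start: ε-closure({0}) = {0,1,2,4}
'c' @ 1: {1,3,4}
'd' @ 2: {5}  (accept∈set)
'd' @ 3: {}  — no active states
rest 'adacdd' ignored (set empty)
final: {}; accept 5 not in set

Answer: REJECT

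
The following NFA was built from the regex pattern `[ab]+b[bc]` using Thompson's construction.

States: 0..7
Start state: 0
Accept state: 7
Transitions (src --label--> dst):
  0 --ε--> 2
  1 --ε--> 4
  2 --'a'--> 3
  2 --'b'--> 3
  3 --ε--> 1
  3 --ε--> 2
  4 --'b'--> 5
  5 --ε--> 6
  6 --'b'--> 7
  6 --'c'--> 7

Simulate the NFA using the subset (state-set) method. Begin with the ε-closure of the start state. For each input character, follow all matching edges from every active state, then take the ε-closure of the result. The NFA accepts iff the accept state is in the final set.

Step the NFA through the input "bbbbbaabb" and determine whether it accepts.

start: ε-closure({0}) = {0,2}
'b' @ 1: {1,2,3,4}
'b' @ 2: {1,2,3,4,5,6}
'b' @ 3: {1,2,3,4,5,6,7}  ✓accept
'b' @ 4: {1,2,3,4,5,6,7}  ✓accept
'b' @ 5: {1,2,3,4,5,6,7}  ✓accept
'a' @ 6: {1,2,3,4}
'a' @ 7: {1,2,3,4}
'b' @ 8: {1,2,3,4,5,6}
'b' @ 9: {1,2,3,4,5,6,7}  ✓accept
final: {1,2,3,4,5,6,7}; accept 7 in set

Answer: ACCEPT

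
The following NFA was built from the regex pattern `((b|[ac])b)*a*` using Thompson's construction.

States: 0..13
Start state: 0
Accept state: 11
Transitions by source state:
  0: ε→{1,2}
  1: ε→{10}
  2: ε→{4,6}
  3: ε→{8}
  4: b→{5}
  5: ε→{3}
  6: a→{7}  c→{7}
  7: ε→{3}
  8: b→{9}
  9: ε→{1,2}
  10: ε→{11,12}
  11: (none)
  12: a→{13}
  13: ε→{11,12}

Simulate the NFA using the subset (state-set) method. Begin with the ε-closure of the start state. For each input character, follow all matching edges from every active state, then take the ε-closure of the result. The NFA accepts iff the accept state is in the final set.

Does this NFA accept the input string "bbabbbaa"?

S₀ = ε-closure({0}) = {0,1,2,4,6,10,11,12}
'b' @ 1: {3,5,8}
'b' @ 2: {1,2,4,6,9,10,11,12}  [accepting]
'a' @ 3: {3,7,8,11,12,13}  [accepting]
'b' @ 4: {1,2,4,6,9,10,11,12}  [accepting]
'b' @ 5: {3,5,8}
'b' @ 6: {1,2,4,6,9,10,11,12}  [accepting]
'a' @ 7: {3,7,8,11,12,13}  [accepting]
'a' @ 8: {11,12,13}  [accepting]
after full input: {11,12,13}  (accept=11 in)

Answer: ACCEPT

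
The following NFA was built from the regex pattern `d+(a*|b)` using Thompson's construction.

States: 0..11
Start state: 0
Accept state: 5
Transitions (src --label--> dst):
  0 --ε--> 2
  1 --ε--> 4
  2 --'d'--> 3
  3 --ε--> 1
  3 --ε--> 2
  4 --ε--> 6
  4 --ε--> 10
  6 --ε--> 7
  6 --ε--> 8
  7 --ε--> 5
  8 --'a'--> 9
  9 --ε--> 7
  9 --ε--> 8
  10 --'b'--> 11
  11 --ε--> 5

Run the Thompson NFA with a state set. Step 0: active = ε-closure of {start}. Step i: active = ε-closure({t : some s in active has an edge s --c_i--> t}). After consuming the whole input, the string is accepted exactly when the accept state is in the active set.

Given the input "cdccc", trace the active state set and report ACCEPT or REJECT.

Answer: REJECT

Derivation:
initial (ε-close {0}): {0,2}
'c' @ 1: {}  — dead — no transitions
rest 'dccc' ignored (set empty)
after full input: {}  (accept=5 not in)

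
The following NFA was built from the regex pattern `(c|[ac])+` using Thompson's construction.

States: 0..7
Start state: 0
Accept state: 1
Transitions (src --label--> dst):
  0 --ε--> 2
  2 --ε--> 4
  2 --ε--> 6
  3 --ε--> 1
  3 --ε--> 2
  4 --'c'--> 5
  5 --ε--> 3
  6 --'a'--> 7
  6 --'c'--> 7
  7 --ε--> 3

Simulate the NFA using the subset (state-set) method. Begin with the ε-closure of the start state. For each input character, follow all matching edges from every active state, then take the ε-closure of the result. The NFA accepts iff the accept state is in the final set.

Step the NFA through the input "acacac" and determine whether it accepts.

start: ε-closure({0}) = {0,2,4,6}
'a' @ 1: {1,2,3,4,6,7}  [accepting]
'c' @ 2: {1,2,3,4,5,6,7}  [accepting]
'a' @ 3: {1,2,3,4,6,7}  [accepting]
'c' @ 4: {1,2,3,4,5,6,7}  [accepting]
'a' @ 5: {1,2,3,4,6,7}  [accepting]
'c' @ 6: {1,2,3,4,5,6,7}  [accepting]
end set {1,2,3,4,5,6,7} — state 1 in

Answer: ACCEPT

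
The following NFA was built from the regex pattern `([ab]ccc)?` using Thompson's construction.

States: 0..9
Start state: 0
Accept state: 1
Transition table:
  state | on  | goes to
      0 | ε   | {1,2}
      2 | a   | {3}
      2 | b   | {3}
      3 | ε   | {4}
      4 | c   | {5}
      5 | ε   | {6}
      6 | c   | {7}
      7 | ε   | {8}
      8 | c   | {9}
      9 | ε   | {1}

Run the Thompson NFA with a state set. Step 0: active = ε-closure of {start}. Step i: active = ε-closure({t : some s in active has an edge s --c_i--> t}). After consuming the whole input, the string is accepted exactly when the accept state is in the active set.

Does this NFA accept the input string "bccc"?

Answer: ACCEPT

Trace:
start: ε-closure({0}) = {0,1,2}
'b' @ 1: {3,4}
'c' @ 2: {5,6}
'c' @ 3: {7,8}
'c' @ 4: {1,9}  ✓accept
end set {1,9} — state 1 in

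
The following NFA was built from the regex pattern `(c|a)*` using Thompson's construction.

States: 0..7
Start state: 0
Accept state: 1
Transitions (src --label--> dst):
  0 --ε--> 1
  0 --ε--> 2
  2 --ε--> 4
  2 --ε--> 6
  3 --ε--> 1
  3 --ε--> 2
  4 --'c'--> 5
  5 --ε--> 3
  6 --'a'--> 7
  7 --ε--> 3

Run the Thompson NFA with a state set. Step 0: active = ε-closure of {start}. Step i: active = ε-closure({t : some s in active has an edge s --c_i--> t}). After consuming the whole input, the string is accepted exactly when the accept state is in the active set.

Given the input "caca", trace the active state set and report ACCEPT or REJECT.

initial (ε-close {0}): {0,1,2,4,6}
'c' @ 1: {1,2,3,4,5,6}  ✓accept
'a' @ 2: {1,2,3,4,6,7}  ✓accept
'c' @ 3: {1,2,3,4,5,6}  ✓accept
'a' @ 4: {1,2,3,4,6,7}  ✓accept
after full input: {1,2,3,4,6,7}  (accept=1 in)

Answer: ACCEPT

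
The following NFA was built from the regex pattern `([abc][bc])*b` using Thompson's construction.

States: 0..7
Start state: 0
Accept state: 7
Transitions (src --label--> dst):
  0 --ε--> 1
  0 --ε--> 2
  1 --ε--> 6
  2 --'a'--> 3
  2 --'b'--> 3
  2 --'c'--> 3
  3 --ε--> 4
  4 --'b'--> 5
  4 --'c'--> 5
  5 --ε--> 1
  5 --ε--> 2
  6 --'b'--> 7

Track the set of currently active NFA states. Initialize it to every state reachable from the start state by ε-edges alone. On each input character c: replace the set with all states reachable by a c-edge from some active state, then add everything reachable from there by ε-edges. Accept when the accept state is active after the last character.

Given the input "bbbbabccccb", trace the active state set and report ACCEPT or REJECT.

initial (ε-close {0}): {0,1,2,6}
'b' @ 1: {3,4,7}  (accept∈set)
'b' @ 2: {1,2,5,6}
'b' @ 3: {3,4,7}  (accept∈set)
'b' @ 4: {1,2,5,6}
'a' @ 5: {3,4}
'b' @ 6: {1,2,5,6}
'c' @ 7: {3,4}
'c' @ 8: {1,2,5,6}
'c' @ 9: {3,4}
'c' @ 10: {1,2,5,6}
'b' @ 11: {3,4,7}  (accept∈set)
final: {3,4,7}; accept 7 in set

Answer: ACCEPT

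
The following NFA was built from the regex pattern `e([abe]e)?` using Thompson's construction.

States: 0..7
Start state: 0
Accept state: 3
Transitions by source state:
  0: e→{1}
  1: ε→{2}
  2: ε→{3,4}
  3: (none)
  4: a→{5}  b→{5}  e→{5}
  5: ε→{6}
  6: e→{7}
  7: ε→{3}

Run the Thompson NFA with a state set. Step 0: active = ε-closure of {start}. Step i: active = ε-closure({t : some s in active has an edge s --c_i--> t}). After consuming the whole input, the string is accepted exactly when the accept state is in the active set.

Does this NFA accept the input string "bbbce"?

Answer: REJECT

Steps:
start: ε-closure({0}) = {0}
'b' @ 1: {}  — no active states
rest 'bbce' ignored (set empty)
final: {}; accept 3 not in set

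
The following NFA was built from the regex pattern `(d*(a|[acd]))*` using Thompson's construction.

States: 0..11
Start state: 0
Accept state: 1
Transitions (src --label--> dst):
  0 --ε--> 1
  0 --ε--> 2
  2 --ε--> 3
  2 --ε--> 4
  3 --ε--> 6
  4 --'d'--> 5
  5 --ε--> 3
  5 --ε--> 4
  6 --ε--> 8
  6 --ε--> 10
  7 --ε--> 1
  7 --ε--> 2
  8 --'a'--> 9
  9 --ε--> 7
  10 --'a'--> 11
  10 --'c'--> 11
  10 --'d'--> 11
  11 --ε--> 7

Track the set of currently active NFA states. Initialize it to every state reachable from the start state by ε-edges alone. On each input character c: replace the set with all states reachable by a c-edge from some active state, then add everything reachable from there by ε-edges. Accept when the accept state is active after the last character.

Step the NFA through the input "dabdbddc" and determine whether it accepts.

start: ε-closure({0}) = {0,1,2,3,4,6,8,10}
'd' @ 1: {1,2,3,4,5,6,7,8,10,11}  ✓accept
'a' @ 2: {1,2,3,4,6,7,8,9,10,11}  ✓accept
'b' @ 3: {}  — dead — no transitions
rest 'dbddc' ignored (set empty)
after full input: {}  (accept=1 not in)

Answer: REJECT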